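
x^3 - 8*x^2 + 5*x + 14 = (x - 7)*(x - 2)*(x + 1)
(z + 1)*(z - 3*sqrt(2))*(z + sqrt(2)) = z^3 - 2*sqrt(2)*z^2 + z^2 - 6*z - 2*sqrt(2)*z - 6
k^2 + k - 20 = (k - 4)*(k + 5)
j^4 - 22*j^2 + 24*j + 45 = (j - 3)^2*(j + 1)*(j + 5)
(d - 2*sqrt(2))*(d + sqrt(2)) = d^2 - sqrt(2)*d - 4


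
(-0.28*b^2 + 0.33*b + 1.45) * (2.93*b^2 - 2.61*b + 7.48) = -0.8204*b^4 + 1.6977*b^3 + 1.2928*b^2 - 1.3161*b + 10.846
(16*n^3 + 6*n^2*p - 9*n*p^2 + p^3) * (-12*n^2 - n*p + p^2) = -192*n^5 - 88*n^4*p + 118*n^3*p^2 + 3*n^2*p^3 - 10*n*p^4 + p^5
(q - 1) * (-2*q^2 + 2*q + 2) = -2*q^3 + 4*q^2 - 2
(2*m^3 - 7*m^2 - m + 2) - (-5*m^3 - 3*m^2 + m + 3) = 7*m^3 - 4*m^2 - 2*m - 1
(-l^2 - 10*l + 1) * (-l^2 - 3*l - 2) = l^4 + 13*l^3 + 31*l^2 + 17*l - 2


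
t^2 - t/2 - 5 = (t - 5/2)*(t + 2)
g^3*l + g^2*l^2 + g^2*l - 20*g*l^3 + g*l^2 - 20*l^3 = (g - 4*l)*(g + 5*l)*(g*l + l)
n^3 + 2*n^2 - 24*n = n*(n - 4)*(n + 6)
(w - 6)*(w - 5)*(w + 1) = w^3 - 10*w^2 + 19*w + 30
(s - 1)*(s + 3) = s^2 + 2*s - 3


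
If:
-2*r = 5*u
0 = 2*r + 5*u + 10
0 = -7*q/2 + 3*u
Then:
No Solution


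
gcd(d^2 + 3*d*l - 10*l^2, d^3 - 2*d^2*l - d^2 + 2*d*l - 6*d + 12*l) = d - 2*l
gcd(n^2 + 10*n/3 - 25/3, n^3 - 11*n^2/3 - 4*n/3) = 1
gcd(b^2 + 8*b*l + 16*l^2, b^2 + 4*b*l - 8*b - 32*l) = b + 4*l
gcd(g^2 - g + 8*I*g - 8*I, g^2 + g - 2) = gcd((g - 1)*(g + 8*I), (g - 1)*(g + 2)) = g - 1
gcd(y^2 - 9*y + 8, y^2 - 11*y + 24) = y - 8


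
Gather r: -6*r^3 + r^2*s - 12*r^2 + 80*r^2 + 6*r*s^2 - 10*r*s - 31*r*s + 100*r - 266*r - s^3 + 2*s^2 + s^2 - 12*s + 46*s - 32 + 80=-6*r^3 + r^2*(s + 68) + r*(6*s^2 - 41*s - 166) - s^3 + 3*s^2 + 34*s + 48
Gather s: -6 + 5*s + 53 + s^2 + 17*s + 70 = s^2 + 22*s + 117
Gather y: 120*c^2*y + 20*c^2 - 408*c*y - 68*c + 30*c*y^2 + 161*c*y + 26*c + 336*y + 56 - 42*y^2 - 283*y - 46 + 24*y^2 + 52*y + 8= 20*c^2 - 42*c + y^2*(30*c - 18) + y*(120*c^2 - 247*c + 105) + 18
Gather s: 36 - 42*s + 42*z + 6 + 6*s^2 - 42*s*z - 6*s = 6*s^2 + s*(-42*z - 48) + 42*z + 42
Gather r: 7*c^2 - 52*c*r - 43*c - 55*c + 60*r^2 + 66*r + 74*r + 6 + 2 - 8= 7*c^2 - 98*c + 60*r^2 + r*(140 - 52*c)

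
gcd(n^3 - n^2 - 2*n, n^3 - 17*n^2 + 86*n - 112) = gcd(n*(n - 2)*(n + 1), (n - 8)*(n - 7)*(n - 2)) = n - 2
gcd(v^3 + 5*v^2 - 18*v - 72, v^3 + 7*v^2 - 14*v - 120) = v^2 + 2*v - 24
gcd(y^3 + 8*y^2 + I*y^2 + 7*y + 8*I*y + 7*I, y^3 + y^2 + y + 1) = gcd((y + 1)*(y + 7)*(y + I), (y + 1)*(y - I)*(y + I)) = y^2 + y*(1 + I) + I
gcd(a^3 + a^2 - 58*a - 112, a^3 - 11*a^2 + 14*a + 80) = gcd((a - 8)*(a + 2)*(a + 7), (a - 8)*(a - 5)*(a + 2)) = a^2 - 6*a - 16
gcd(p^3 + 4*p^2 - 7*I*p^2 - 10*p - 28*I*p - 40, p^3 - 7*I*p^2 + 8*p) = 1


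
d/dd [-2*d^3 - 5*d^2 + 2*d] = -6*d^2 - 10*d + 2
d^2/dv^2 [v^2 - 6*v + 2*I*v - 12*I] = 2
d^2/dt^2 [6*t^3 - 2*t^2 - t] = 36*t - 4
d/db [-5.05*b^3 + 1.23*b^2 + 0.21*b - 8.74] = -15.15*b^2 + 2.46*b + 0.21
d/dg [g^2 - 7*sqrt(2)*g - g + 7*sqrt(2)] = 2*g - 7*sqrt(2) - 1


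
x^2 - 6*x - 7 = (x - 7)*(x + 1)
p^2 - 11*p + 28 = (p - 7)*(p - 4)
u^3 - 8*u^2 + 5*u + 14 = (u - 7)*(u - 2)*(u + 1)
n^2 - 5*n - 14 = (n - 7)*(n + 2)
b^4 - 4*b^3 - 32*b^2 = b^2*(b - 8)*(b + 4)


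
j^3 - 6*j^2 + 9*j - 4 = (j - 4)*(j - 1)^2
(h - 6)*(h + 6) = h^2 - 36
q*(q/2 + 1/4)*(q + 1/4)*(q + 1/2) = q^4/2 + 5*q^3/8 + q^2/4 + q/32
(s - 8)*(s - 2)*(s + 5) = s^3 - 5*s^2 - 34*s + 80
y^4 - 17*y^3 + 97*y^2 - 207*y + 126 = (y - 7)*(y - 6)*(y - 3)*(y - 1)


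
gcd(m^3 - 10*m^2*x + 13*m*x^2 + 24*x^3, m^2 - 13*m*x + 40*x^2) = -m + 8*x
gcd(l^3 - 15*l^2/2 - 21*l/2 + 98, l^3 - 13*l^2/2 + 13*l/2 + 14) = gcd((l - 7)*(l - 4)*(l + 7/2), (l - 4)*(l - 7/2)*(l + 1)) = l - 4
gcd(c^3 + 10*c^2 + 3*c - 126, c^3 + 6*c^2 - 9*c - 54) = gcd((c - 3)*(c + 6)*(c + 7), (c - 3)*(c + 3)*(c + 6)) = c^2 + 3*c - 18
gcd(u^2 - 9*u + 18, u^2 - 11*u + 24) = u - 3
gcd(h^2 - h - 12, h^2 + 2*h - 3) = h + 3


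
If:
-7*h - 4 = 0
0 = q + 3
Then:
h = -4/7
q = -3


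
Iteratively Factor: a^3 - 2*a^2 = (a)*(a^2 - 2*a) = a^2*(a - 2)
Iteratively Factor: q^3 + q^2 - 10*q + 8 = (q - 1)*(q^2 + 2*q - 8) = (q - 1)*(q + 4)*(q - 2)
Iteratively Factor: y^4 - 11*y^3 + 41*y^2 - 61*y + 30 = (y - 2)*(y^3 - 9*y^2 + 23*y - 15) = (y - 3)*(y - 2)*(y^2 - 6*y + 5) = (y - 3)*(y - 2)*(y - 1)*(y - 5)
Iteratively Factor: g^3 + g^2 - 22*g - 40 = (g - 5)*(g^2 + 6*g + 8) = (g - 5)*(g + 2)*(g + 4)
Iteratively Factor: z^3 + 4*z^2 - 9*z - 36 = (z - 3)*(z^2 + 7*z + 12) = (z - 3)*(z + 3)*(z + 4)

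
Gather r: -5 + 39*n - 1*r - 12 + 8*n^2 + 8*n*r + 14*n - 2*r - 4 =8*n^2 + 53*n + r*(8*n - 3) - 21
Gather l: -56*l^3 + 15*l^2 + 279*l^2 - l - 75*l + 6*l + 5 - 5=-56*l^3 + 294*l^2 - 70*l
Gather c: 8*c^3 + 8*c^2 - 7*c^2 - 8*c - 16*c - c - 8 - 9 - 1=8*c^3 + c^2 - 25*c - 18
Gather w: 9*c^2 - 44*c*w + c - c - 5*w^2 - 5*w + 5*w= 9*c^2 - 44*c*w - 5*w^2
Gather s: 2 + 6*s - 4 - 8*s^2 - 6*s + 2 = -8*s^2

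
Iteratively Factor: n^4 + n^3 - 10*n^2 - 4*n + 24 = (n - 2)*(n^3 + 3*n^2 - 4*n - 12) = (n - 2)^2*(n^2 + 5*n + 6) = (n - 2)^2*(n + 3)*(n + 2)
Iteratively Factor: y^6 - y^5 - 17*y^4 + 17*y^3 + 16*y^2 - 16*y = (y + 4)*(y^5 - 5*y^4 + 3*y^3 + 5*y^2 - 4*y) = y*(y + 4)*(y^4 - 5*y^3 + 3*y^2 + 5*y - 4) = y*(y - 1)*(y + 4)*(y^3 - 4*y^2 - y + 4) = y*(y - 4)*(y - 1)*(y + 4)*(y^2 - 1) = y*(y - 4)*(y - 1)*(y + 1)*(y + 4)*(y - 1)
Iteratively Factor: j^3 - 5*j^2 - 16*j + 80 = (j - 4)*(j^2 - j - 20) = (j - 5)*(j - 4)*(j + 4)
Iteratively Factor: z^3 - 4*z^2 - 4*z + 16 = (z + 2)*(z^2 - 6*z + 8) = (z - 2)*(z + 2)*(z - 4)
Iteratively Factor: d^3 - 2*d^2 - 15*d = (d - 5)*(d^2 + 3*d) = d*(d - 5)*(d + 3)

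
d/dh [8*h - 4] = 8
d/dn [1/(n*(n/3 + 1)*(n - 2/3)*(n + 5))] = 18*(-6*n^3 - 33*n^2 - 29*n + 15)/(n^2*(9*n^6 + 132*n^5 + 658*n^4 + 1096*n^3 - 479*n^2 - 1740*n + 900))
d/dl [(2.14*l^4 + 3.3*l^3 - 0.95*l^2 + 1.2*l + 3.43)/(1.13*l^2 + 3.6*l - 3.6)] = (4.8364*l^5 + 26.841*l^4 - 7.05600000000001*l^3 - 40.416*l^2 - 0.911799999999999*l - 16.668)/(1.2769*l^4 + 8.136*l^3 + 4.824*l^2 - 25.92*l + 12.96)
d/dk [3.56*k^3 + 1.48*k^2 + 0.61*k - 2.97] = 10.68*k^2 + 2.96*k + 0.61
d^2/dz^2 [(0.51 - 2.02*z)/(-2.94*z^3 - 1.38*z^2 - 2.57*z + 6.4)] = (104.760432*z^5 - 3.72556800000001*z^4 - 55.938408*z^3 + 427.151628*z^2 + 38.614284*z + 50.704282)/(25.412184*z^9 + 35.784504*z^8 + 83.438964*z^7 - 100.767024*z^6 - 82.858338*z^5 - 299.362914*z^4 + 242.052353*z^3 + 42.76032*z^2 + 315.8016*z - 262.144)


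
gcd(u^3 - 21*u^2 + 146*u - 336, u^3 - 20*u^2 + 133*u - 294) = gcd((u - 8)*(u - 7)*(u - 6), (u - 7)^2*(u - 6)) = u^2 - 13*u + 42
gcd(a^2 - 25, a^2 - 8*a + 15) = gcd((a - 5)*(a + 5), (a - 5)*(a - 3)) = a - 5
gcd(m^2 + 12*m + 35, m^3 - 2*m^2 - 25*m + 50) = m + 5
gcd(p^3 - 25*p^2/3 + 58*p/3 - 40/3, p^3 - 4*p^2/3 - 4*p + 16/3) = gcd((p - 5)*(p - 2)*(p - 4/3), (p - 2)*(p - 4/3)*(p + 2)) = p^2 - 10*p/3 + 8/3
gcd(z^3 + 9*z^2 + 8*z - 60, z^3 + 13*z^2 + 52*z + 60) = z^2 + 11*z + 30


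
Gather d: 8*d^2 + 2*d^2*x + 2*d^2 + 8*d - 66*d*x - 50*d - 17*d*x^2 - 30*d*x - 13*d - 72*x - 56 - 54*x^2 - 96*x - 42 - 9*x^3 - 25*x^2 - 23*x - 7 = d^2*(2*x + 10) + d*(-17*x^2 - 96*x - 55) - 9*x^3 - 79*x^2 - 191*x - 105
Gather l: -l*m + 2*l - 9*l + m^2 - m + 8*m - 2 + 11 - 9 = l*(-m - 7) + m^2 + 7*m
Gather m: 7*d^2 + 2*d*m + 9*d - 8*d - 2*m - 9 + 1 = 7*d^2 + d + m*(2*d - 2) - 8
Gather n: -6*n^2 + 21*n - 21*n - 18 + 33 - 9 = 6 - 6*n^2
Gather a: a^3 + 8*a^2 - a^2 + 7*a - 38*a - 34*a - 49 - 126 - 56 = a^3 + 7*a^2 - 65*a - 231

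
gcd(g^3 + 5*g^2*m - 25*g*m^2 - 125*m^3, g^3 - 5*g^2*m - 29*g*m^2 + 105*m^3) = g + 5*m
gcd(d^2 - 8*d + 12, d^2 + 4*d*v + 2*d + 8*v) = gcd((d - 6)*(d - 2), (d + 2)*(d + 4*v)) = 1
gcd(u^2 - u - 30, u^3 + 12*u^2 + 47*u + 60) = u + 5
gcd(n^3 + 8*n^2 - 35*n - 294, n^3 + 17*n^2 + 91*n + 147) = n^2 + 14*n + 49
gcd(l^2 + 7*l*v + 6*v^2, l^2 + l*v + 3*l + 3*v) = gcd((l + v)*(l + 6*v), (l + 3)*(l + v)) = l + v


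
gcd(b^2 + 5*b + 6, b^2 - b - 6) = b + 2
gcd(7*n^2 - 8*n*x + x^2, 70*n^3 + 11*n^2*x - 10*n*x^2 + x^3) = -7*n + x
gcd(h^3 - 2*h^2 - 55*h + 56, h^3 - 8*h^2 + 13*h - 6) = h - 1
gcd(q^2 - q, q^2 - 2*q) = q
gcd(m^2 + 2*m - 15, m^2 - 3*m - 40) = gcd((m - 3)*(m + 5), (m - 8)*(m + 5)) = m + 5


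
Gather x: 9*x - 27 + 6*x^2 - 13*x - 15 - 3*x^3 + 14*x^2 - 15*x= -3*x^3 + 20*x^2 - 19*x - 42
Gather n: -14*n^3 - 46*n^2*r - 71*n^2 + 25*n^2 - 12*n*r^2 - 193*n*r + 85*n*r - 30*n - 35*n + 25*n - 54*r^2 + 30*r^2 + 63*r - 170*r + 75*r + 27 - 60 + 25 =-14*n^3 + n^2*(-46*r - 46) + n*(-12*r^2 - 108*r - 40) - 24*r^2 - 32*r - 8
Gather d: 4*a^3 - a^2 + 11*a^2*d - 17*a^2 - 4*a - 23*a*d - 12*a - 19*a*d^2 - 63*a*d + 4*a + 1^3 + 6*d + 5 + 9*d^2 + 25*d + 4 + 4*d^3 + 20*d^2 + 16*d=4*a^3 - 18*a^2 - 12*a + 4*d^3 + d^2*(29 - 19*a) + d*(11*a^2 - 86*a + 47) + 10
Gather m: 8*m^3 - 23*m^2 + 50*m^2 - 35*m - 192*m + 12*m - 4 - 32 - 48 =8*m^3 + 27*m^2 - 215*m - 84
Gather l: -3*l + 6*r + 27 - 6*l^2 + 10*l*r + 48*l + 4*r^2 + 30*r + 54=-6*l^2 + l*(10*r + 45) + 4*r^2 + 36*r + 81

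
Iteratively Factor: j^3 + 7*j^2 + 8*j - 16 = (j - 1)*(j^2 + 8*j + 16) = (j - 1)*(j + 4)*(j + 4)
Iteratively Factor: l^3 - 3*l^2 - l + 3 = (l - 3)*(l^2 - 1) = (l - 3)*(l - 1)*(l + 1)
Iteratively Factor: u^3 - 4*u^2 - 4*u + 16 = (u - 2)*(u^2 - 2*u - 8) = (u - 4)*(u - 2)*(u + 2)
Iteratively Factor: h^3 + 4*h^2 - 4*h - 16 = (h - 2)*(h^2 + 6*h + 8) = (h - 2)*(h + 4)*(h + 2)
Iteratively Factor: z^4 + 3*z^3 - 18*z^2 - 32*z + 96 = (z + 4)*(z^3 - z^2 - 14*z + 24) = (z - 3)*(z + 4)*(z^2 + 2*z - 8) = (z - 3)*(z - 2)*(z + 4)*(z + 4)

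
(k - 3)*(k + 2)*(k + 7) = k^3 + 6*k^2 - 13*k - 42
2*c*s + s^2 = s*(2*c + s)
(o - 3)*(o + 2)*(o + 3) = o^3 + 2*o^2 - 9*o - 18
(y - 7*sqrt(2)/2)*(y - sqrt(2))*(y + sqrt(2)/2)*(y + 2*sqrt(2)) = y^4 - 2*sqrt(2)*y^3 - 27*y^2/2 + 17*sqrt(2)*y/2 + 14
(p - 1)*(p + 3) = p^2 + 2*p - 3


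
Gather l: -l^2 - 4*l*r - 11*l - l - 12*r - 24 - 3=-l^2 + l*(-4*r - 12) - 12*r - 27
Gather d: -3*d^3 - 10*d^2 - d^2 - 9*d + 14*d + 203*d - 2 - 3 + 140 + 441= -3*d^3 - 11*d^2 + 208*d + 576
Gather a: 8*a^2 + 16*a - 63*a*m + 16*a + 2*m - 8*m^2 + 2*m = 8*a^2 + a*(32 - 63*m) - 8*m^2 + 4*m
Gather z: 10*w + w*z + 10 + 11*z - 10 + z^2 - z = 10*w + z^2 + z*(w + 10)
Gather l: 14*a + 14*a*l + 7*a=14*a*l + 21*a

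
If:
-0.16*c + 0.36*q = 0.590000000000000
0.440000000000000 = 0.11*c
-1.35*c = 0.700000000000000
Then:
No Solution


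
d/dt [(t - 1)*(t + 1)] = 2*t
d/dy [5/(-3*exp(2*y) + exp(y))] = 5*(6*exp(y) - 1)*exp(-y)/(3*exp(y) - 1)^2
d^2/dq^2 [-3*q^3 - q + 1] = -18*q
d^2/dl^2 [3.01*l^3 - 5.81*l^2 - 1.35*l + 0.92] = 18.06*l - 11.62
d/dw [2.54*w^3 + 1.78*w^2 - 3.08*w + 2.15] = 7.62*w^2 + 3.56*w - 3.08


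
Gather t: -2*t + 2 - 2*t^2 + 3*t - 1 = -2*t^2 + t + 1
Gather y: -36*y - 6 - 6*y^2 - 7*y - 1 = -6*y^2 - 43*y - 7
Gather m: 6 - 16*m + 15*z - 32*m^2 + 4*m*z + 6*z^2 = -32*m^2 + m*(4*z - 16) + 6*z^2 + 15*z + 6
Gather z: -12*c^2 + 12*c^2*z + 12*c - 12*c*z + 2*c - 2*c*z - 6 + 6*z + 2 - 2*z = -12*c^2 + 14*c + z*(12*c^2 - 14*c + 4) - 4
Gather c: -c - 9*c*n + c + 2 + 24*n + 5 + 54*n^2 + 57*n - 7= -9*c*n + 54*n^2 + 81*n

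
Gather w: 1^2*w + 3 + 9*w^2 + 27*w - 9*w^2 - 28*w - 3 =0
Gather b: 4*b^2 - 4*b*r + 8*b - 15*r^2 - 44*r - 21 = 4*b^2 + b*(8 - 4*r) - 15*r^2 - 44*r - 21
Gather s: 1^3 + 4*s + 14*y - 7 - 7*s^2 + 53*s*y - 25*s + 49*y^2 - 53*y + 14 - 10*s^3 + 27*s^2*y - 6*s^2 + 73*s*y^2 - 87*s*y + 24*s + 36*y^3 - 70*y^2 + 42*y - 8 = -10*s^3 + s^2*(27*y - 13) + s*(73*y^2 - 34*y + 3) + 36*y^3 - 21*y^2 + 3*y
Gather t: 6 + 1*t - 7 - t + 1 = 0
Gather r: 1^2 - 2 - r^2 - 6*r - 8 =-r^2 - 6*r - 9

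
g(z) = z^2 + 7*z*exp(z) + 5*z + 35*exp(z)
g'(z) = 7*z*exp(z) + 2*z + 42*exp(z) + 5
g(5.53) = 18643.76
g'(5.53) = 20366.60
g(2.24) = 492.27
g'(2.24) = 551.29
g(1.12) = 138.15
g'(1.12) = 159.99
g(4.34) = 5055.67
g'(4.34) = 5565.77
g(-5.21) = 1.09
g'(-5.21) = -5.39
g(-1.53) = -0.05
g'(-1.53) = 8.72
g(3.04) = 1200.99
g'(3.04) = 1333.96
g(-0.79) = 10.05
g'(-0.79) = 19.97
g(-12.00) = 84.00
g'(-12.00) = -19.00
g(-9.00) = 36.00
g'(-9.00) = -13.00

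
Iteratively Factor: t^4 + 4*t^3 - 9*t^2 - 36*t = (t - 3)*(t^3 + 7*t^2 + 12*t) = t*(t - 3)*(t^2 + 7*t + 12) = t*(t - 3)*(t + 3)*(t + 4)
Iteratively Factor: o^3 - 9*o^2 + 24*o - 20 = (o - 2)*(o^2 - 7*o + 10) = (o - 2)^2*(o - 5)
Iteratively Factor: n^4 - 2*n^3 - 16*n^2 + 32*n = (n + 4)*(n^3 - 6*n^2 + 8*n) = (n - 4)*(n + 4)*(n^2 - 2*n) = n*(n - 4)*(n + 4)*(n - 2)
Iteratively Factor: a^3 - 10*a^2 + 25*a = (a)*(a^2 - 10*a + 25) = a*(a - 5)*(a - 5)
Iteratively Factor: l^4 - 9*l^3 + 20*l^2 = (l)*(l^3 - 9*l^2 + 20*l) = l*(l - 4)*(l^2 - 5*l) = l^2*(l - 4)*(l - 5)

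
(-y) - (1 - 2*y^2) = 2*y^2 - y - 1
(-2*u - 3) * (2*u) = -4*u^2 - 6*u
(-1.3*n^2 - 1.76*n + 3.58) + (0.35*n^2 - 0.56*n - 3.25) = -0.95*n^2 - 2.32*n + 0.33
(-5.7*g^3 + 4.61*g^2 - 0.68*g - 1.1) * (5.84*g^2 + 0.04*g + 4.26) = -33.288*g^5 + 26.6944*g^4 - 28.0688*g^3 + 13.1874*g^2 - 2.9408*g - 4.686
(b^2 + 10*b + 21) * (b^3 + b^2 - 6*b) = b^5 + 11*b^4 + 25*b^3 - 39*b^2 - 126*b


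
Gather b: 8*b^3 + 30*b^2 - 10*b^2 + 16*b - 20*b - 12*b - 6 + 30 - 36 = 8*b^3 + 20*b^2 - 16*b - 12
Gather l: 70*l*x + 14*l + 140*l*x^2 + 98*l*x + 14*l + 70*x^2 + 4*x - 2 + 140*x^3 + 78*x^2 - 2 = l*(140*x^2 + 168*x + 28) + 140*x^3 + 148*x^2 + 4*x - 4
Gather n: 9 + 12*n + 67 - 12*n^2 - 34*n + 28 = -12*n^2 - 22*n + 104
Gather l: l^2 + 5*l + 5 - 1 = l^2 + 5*l + 4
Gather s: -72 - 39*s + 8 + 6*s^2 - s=6*s^2 - 40*s - 64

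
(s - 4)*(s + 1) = s^2 - 3*s - 4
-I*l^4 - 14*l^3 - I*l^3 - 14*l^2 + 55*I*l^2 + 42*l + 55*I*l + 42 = (l - 7*I)*(l - 6*I)*(l - I)*(-I*l - I)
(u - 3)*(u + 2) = u^2 - u - 6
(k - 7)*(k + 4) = k^2 - 3*k - 28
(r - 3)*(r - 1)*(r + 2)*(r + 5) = r^4 + 3*r^3 - 15*r^2 - 19*r + 30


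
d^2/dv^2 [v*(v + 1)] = 2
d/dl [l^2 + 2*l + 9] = 2*l + 2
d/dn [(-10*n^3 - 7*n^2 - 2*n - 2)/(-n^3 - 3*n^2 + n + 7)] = (23*n^4 - 24*n^3 - 229*n^2 - 110*n - 12)/(n^6 + 6*n^5 + 7*n^4 - 20*n^3 - 41*n^2 + 14*n + 49)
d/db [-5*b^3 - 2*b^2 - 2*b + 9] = -15*b^2 - 4*b - 2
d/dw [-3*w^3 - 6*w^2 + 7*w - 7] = -9*w^2 - 12*w + 7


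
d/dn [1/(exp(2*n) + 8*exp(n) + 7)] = 2*(-exp(n) - 4)*exp(n)/(exp(2*n) + 8*exp(n) + 7)^2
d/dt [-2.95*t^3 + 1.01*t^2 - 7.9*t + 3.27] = -8.85*t^2 + 2.02*t - 7.9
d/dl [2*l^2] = 4*l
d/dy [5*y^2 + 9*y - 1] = 10*y + 9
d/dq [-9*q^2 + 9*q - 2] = 9 - 18*q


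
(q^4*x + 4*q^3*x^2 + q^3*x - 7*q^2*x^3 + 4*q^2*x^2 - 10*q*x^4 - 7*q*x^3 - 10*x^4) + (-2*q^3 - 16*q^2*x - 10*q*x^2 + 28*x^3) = q^4*x + 4*q^3*x^2 + q^3*x - 2*q^3 - 7*q^2*x^3 + 4*q^2*x^2 - 16*q^2*x - 10*q*x^4 - 7*q*x^3 - 10*q*x^2 - 10*x^4 + 28*x^3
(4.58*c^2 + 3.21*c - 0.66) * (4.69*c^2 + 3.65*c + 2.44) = 21.4802*c^4 + 31.7719*c^3 + 19.7963*c^2 + 5.4234*c - 1.6104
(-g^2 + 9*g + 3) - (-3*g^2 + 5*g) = 2*g^2 + 4*g + 3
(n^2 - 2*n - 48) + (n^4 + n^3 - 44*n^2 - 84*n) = n^4 + n^3 - 43*n^2 - 86*n - 48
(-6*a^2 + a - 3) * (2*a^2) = -12*a^4 + 2*a^3 - 6*a^2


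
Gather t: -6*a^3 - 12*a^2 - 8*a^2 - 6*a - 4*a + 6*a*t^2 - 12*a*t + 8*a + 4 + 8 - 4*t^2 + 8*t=-6*a^3 - 20*a^2 - 2*a + t^2*(6*a - 4) + t*(8 - 12*a) + 12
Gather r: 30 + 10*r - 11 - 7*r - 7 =3*r + 12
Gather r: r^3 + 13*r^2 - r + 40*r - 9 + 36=r^3 + 13*r^2 + 39*r + 27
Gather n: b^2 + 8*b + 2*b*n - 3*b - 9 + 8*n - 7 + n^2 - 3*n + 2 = b^2 + 5*b + n^2 + n*(2*b + 5) - 14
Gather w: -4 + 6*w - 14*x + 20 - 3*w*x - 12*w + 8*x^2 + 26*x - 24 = w*(-3*x - 6) + 8*x^2 + 12*x - 8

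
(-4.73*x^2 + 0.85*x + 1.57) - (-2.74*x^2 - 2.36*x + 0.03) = -1.99*x^2 + 3.21*x + 1.54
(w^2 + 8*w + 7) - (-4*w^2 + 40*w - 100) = 5*w^2 - 32*w + 107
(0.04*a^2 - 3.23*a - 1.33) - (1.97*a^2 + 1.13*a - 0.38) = -1.93*a^2 - 4.36*a - 0.95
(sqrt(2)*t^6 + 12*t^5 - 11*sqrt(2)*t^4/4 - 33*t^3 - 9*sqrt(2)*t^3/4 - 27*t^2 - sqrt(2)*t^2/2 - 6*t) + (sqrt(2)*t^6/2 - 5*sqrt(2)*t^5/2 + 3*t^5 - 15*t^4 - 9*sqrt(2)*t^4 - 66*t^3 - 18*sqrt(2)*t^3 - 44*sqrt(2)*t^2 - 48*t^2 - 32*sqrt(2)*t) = 3*sqrt(2)*t^6/2 - 5*sqrt(2)*t^5/2 + 15*t^5 - 47*sqrt(2)*t^4/4 - 15*t^4 - 99*t^3 - 81*sqrt(2)*t^3/4 - 75*t^2 - 89*sqrt(2)*t^2/2 - 32*sqrt(2)*t - 6*t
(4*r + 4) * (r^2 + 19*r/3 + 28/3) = 4*r^3 + 88*r^2/3 + 188*r/3 + 112/3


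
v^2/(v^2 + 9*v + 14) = v^2/(v^2 + 9*v + 14)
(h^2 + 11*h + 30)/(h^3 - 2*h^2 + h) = (h^2 + 11*h + 30)/(h*(h^2 - 2*h + 1))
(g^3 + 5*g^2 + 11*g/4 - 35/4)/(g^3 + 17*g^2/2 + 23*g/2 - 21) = (g + 5/2)/(g + 6)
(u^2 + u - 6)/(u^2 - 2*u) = (u + 3)/u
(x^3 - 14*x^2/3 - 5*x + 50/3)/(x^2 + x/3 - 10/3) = x - 5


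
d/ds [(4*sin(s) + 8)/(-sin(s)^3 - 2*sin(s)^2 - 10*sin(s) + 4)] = 8*(sin(s)^3 + 4*sin(s)^2 + 4*sin(s) + 12)*cos(s)/(sin(s)^3 + 2*sin(s)^2 + 10*sin(s) - 4)^2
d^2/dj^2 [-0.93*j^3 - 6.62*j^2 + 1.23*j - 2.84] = -5.58*j - 13.24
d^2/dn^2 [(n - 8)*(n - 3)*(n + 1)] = 6*n - 20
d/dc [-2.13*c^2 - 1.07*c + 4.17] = -4.26*c - 1.07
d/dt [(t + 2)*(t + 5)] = 2*t + 7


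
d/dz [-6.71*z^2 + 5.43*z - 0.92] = 5.43 - 13.42*z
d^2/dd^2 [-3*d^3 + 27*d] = -18*d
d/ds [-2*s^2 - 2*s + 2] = -4*s - 2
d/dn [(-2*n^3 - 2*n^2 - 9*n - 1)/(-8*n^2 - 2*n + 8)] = (8*n^4 + 4*n^3 - 58*n^2 - 24*n - 37)/(2*(16*n^4 + 8*n^3 - 31*n^2 - 8*n + 16))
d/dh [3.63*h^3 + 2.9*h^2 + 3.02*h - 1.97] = 10.89*h^2 + 5.8*h + 3.02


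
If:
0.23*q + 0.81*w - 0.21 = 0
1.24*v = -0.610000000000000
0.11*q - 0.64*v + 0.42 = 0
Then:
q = -6.68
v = -0.49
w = 2.16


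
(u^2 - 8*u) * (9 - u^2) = -u^4 + 8*u^3 + 9*u^2 - 72*u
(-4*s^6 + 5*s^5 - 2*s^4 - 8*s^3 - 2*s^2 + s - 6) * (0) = 0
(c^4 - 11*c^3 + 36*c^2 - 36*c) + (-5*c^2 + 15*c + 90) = c^4 - 11*c^3 + 31*c^2 - 21*c + 90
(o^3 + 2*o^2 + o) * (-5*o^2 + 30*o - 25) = -5*o^5 + 20*o^4 + 30*o^3 - 20*o^2 - 25*o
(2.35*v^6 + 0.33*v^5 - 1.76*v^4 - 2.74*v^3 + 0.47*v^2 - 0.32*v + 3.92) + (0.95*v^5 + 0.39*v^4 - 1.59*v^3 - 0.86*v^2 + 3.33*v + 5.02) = 2.35*v^6 + 1.28*v^5 - 1.37*v^4 - 4.33*v^3 - 0.39*v^2 + 3.01*v + 8.94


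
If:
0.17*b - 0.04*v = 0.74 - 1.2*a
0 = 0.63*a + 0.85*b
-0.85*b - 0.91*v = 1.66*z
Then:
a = 0.707248933980297 - 0.0697376436238368*z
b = 0.0516879005682555*z - 0.524196268714808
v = 0.489633877370975 - 1.87245573130002*z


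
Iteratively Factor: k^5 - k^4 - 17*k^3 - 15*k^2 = (k)*(k^4 - k^3 - 17*k^2 - 15*k) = k^2*(k^3 - k^2 - 17*k - 15) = k^2*(k + 1)*(k^2 - 2*k - 15) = k^2*(k - 5)*(k + 1)*(k + 3)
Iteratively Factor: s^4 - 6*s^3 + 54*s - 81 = (s + 3)*(s^3 - 9*s^2 + 27*s - 27) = (s - 3)*(s + 3)*(s^2 - 6*s + 9) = (s - 3)^2*(s + 3)*(s - 3)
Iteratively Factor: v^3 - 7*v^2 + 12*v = (v - 4)*(v^2 - 3*v) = (v - 4)*(v - 3)*(v)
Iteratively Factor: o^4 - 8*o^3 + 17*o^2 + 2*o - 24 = (o + 1)*(o^3 - 9*o^2 + 26*o - 24) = (o - 3)*(o + 1)*(o^2 - 6*o + 8) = (o - 3)*(o - 2)*(o + 1)*(o - 4)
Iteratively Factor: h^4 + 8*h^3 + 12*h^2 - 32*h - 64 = (h + 2)*(h^3 + 6*h^2 - 32) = (h + 2)*(h + 4)*(h^2 + 2*h - 8) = (h - 2)*(h + 2)*(h + 4)*(h + 4)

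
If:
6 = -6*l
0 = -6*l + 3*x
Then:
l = -1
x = -2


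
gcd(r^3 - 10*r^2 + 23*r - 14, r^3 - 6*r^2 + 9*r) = 1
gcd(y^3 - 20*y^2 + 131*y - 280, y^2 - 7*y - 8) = y - 8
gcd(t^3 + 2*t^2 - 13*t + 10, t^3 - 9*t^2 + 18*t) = 1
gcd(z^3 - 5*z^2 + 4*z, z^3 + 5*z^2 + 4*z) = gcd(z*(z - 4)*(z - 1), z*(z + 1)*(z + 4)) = z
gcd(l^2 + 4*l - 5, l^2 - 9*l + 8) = l - 1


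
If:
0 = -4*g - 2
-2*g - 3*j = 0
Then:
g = -1/2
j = 1/3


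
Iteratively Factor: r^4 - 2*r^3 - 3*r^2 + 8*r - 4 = (r + 2)*(r^3 - 4*r^2 + 5*r - 2) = (r - 1)*(r + 2)*(r^2 - 3*r + 2) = (r - 1)^2*(r + 2)*(r - 2)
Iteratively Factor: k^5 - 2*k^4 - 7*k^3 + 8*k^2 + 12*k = (k - 3)*(k^4 + k^3 - 4*k^2 - 4*k) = (k - 3)*(k - 2)*(k^3 + 3*k^2 + 2*k) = (k - 3)*(k - 2)*(k + 1)*(k^2 + 2*k) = (k - 3)*(k - 2)*(k + 1)*(k + 2)*(k)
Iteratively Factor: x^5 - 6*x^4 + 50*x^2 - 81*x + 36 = (x - 3)*(x^4 - 3*x^3 - 9*x^2 + 23*x - 12) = (x - 4)*(x - 3)*(x^3 + x^2 - 5*x + 3) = (x - 4)*(x - 3)*(x - 1)*(x^2 + 2*x - 3) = (x - 4)*(x - 3)*(x - 1)*(x + 3)*(x - 1)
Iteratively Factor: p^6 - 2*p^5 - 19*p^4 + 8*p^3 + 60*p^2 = (p)*(p^5 - 2*p^4 - 19*p^3 + 8*p^2 + 60*p) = p*(p - 5)*(p^4 + 3*p^3 - 4*p^2 - 12*p) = p*(p - 5)*(p + 3)*(p^3 - 4*p) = p^2*(p - 5)*(p + 3)*(p^2 - 4) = p^2*(p - 5)*(p - 2)*(p + 3)*(p + 2)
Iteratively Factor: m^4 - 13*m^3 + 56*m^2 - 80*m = (m - 5)*(m^3 - 8*m^2 + 16*m) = m*(m - 5)*(m^2 - 8*m + 16) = m*(m - 5)*(m - 4)*(m - 4)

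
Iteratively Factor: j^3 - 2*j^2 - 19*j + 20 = (j + 4)*(j^2 - 6*j + 5) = (j - 5)*(j + 4)*(j - 1)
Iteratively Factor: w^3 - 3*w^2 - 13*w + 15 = (w + 3)*(w^2 - 6*w + 5) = (w - 5)*(w + 3)*(w - 1)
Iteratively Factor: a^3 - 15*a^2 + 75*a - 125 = (a - 5)*(a^2 - 10*a + 25) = (a - 5)^2*(a - 5)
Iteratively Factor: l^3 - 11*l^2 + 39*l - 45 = (l - 3)*(l^2 - 8*l + 15) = (l - 5)*(l - 3)*(l - 3)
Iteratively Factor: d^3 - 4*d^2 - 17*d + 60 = (d - 5)*(d^2 + d - 12) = (d - 5)*(d - 3)*(d + 4)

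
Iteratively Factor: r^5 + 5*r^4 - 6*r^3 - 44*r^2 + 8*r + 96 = (r - 2)*(r^4 + 7*r^3 + 8*r^2 - 28*r - 48) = (r - 2)*(r + 2)*(r^3 + 5*r^2 - 2*r - 24) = (r - 2)^2*(r + 2)*(r^2 + 7*r + 12) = (r - 2)^2*(r + 2)*(r + 3)*(r + 4)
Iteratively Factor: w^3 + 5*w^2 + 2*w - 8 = (w + 4)*(w^2 + w - 2) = (w + 2)*(w + 4)*(w - 1)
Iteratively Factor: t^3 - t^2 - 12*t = (t + 3)*(t^2 - 4*t) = t*(t + 3)*(t - 4)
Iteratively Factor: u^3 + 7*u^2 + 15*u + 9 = (u + 3)*(u^2 + 4*u + 3) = (u + 3)^2*(u + 1)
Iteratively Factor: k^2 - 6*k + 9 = (k - 3)*(k - 3)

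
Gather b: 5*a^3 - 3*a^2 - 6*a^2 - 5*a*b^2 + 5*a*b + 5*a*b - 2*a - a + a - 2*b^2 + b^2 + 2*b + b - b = 5*a^3 - 9*a^2 - 2*a + b^2*(-5*a - 1) + b*(10*a + 2)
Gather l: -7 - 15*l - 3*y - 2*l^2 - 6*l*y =-2*l^2 + l*(-6*y - 15) - 3*y - 7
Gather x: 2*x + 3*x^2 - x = 3*x^2 + x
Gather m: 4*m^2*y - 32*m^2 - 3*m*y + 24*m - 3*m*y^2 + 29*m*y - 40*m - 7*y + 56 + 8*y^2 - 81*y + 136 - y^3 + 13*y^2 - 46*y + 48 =m^2*(4*y - 32) + m*(-3*y^2 + 26*y - 16) - y^3 + 21*y^2 - 134*y + 240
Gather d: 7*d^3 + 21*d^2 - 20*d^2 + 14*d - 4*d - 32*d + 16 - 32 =7*d^3 + d^2 - 22*d - 16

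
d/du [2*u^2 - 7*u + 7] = 4*u - 7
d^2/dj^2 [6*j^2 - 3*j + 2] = 12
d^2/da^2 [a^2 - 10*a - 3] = 2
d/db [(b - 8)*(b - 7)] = 2*b - 15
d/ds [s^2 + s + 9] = 2*s + 1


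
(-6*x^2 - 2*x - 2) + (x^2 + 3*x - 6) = -5*x^2 + x - 8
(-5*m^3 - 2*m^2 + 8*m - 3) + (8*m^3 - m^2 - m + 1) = 3*m^3 - 3*m^2 + 7*m - 2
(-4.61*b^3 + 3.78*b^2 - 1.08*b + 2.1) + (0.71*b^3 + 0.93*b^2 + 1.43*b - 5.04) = -3.9*b^3 + 4.71*b^2 + 0.35*b - 2.94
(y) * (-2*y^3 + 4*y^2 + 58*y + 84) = -2*y^4 + 4*y^3 + 58*y^2 + 84*y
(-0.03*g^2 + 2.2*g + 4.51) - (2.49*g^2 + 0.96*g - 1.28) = -2.52*g^2 + 1.24*g + 5.79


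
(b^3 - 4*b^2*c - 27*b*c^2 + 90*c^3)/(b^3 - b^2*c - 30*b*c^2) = (b - 3*c)/b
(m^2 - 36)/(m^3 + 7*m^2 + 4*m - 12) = (m - 6)/(m^2 + m - 2)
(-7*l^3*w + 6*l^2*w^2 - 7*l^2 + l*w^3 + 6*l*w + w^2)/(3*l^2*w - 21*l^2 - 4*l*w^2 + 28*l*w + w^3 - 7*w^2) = (7*l^2*w + l*w^2 + 7*l + w)/(-3*l*w + 21*l + w^2 - 7*w)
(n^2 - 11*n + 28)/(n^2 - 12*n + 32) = (n - 7)/(n - 8)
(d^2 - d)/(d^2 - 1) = d/(d + 1)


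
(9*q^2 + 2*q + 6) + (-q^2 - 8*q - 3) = 8*q^2 - 6*q + 3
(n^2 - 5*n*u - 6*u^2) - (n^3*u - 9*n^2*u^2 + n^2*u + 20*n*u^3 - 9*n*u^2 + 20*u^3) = -n^3*u + 9*n^2*u^2 - n^2*u + n^2 - 20*n*u^3 + 9*n*u^2 - 5*n*u - 20*u^3 - 6*u^2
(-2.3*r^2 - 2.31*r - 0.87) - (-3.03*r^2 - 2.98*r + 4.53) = 0.73*r^2 + 0.67*r - 5.4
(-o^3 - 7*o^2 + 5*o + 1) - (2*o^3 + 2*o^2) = -3*o^3 - 9*o^2 + 5*o + 1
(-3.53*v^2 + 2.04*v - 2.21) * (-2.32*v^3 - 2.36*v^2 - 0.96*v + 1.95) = 8.1896*v^5 + 3.598*v^4 + 3.7016*v^3 - 3.6263*v^2 + 6.0996*v - 4.3095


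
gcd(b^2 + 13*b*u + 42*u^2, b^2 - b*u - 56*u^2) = b + 7*u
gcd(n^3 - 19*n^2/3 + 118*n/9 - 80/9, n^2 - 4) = n - 2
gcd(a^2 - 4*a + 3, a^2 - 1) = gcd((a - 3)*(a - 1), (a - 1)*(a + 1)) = a - 1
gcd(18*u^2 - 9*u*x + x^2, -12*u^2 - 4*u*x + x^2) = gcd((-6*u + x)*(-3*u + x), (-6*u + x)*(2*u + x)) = -6*u + x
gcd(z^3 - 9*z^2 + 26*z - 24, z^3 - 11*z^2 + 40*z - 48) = z^2 - 7*z + 12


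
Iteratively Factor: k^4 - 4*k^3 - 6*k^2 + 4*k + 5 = (k + 1)*(k^3 - 5*k^2 - k + 5) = (k - 1)*(k + 1)*(k^2 - 4*k - 5) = (k - 1)*(k + 1)^2*(k - 5)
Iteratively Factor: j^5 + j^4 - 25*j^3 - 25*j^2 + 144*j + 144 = (j + 1)*(j^4 - 25*j^2 + 144) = (j + 1)*(j + 3)*(j^3 - 3*j^2 - 16*j + 48) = (j + 1)*(j + 3)*(j + 4)*(j^2 - 7*j + 12) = (j - 3)*(j + 1)*(j + 3)*(j + 4)*(j - 4)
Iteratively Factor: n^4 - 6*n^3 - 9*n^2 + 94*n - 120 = (n - 2)*(n^3 - 4*n^2 - 17*n + 60) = (n - 3)*(n - 2)*(n^2 - n - 20) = (n - 5)*(n - 3)*(n - 2)*(n + 4)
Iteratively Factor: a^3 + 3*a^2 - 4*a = (a)*(a^2 + 3*a - 4) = a*(a + 4)*(a - 1)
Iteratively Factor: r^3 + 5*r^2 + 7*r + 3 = (r + 1)*(r^2 + 4*r + 3) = (r + 1)*(r + 3)*(r + 1)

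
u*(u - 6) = u^2 - 6*u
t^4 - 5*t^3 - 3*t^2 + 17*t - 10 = (t - 5)*(t - 1)^2*(t + 2)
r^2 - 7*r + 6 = (r - 6)*(r - 1)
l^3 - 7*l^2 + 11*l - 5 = (l - 5)*(l - 1)^2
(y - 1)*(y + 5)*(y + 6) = y^3 + 10*y^2 + 19*y - 30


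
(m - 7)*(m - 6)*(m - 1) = m^3 - 14*m^2 + 55*m - 42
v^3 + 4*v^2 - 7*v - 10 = (v - 2)*(v + 1)*(v + 5)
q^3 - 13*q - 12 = (q - 4)*(q + 1)*(q + 3)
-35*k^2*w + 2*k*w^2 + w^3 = w*(-5*k + w)*(7*k + w)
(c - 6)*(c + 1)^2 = c^3 - 4*c^2 - 11*c - 6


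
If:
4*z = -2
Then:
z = -1/2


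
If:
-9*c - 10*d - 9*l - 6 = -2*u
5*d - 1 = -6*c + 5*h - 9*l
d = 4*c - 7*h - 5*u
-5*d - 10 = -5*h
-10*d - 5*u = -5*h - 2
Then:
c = 459/95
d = -634/285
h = -64/285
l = -1709/855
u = 1318/285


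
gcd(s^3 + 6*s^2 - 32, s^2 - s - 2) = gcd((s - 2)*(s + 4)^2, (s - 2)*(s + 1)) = s - 2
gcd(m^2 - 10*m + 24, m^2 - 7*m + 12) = m - 4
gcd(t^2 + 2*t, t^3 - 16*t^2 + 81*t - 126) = 1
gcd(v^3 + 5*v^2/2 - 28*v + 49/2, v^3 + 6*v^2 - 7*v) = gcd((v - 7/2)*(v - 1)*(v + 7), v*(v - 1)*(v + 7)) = v^2 + 6*v - 7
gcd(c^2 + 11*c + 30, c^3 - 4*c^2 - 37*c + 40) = c + 5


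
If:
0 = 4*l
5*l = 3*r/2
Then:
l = 0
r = 0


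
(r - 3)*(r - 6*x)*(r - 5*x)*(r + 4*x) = r^4 - 7*r^3*x - 3*r^3 - 14*r^2*x^2 + 21*r^2*x + 120*r*x^3 + 42*r*x^2 - 360*x^3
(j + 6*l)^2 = j^2 + 12*j*l + 36*l^2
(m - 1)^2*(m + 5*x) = m^3 + 5*m^2*x - 2*m^2 - 10*m*x + m + 5*x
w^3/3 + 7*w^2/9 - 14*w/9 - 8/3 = (w/3 + 1)*(w - 2)*(w + 4/3)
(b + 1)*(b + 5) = b^2 + 6*b + 5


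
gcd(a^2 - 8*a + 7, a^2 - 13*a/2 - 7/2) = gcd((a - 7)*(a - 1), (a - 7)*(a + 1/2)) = a - 7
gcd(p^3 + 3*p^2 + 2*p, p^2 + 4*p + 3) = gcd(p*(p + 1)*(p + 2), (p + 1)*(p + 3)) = p + 1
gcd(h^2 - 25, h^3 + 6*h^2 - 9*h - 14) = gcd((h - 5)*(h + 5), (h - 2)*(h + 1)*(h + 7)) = 1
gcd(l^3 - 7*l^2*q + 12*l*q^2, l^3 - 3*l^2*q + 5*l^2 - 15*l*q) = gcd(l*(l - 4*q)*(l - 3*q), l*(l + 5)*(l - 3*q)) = -l^2 + 3*l*q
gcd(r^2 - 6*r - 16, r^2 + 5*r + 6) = r + 2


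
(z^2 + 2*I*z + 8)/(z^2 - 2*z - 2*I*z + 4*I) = (z + 4*I)/(z - 2)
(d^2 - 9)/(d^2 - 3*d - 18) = (d - 3)/(d - 6)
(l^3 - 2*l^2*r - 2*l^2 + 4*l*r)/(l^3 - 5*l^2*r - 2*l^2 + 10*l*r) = (-l + 2*r)/(-l + 5*r)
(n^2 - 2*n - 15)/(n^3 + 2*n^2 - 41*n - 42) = (n^2 - 2*n - 15)/(n^3 + 2*n^2 - 41*n - 42)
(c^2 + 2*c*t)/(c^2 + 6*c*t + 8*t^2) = c/(c + 4*t)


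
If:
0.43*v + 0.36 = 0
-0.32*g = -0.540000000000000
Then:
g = 1.69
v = -0.84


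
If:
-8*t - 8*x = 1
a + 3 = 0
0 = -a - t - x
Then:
No Solution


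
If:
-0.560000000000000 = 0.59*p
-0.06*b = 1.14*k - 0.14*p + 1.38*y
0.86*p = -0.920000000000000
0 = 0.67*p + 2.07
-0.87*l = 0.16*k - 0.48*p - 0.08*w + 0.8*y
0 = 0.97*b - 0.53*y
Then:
No Solution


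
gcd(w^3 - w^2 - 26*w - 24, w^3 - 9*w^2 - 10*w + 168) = w^2 - 2*w - 24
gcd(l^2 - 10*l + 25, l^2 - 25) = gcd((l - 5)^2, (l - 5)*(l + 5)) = l - 5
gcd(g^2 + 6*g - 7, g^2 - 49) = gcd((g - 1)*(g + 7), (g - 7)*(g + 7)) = g + 7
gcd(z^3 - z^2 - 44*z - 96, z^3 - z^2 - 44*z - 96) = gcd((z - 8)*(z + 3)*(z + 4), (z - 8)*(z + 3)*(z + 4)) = z^3 - z^2 - 44*z - 96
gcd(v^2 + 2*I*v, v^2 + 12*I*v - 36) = 1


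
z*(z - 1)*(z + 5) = z^3 + 4*z^2 - 5*z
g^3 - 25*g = g*(g - 5)*(g + 5)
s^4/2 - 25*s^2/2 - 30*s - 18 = (s/2 + 1/2)*(s - 6)*(s + 2)*(s + 3)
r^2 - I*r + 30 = (r - 6*I)*(r + 5*I)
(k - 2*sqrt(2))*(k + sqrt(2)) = k^2 - sqrt(2)*k - 4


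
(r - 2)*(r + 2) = r^2 - 4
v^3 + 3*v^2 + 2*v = v*(v + 1)*(v + 2)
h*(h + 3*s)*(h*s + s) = h^3*s + 3*h^2*s^2 + h^2*s + 3*h*s^2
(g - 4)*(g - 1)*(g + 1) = g^3 - 4*g^2 - g + 4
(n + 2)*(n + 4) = n^2 + 6*n + 8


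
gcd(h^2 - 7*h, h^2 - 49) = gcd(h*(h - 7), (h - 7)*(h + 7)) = h - 7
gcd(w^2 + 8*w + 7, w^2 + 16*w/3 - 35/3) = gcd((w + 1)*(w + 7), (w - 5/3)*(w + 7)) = w + 7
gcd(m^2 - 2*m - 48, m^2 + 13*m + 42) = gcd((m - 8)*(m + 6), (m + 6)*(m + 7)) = m + 6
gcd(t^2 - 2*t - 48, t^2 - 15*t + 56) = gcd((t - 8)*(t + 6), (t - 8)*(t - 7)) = t - 8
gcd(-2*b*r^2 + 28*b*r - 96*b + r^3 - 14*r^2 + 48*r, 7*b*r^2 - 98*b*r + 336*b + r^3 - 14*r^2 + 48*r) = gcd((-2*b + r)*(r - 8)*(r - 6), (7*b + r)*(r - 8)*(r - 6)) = r^2 - 14*r + 48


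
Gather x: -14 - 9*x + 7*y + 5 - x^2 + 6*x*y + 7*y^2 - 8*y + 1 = -x^2 + x*(6*y - 9) + 7*y^2 - y - 8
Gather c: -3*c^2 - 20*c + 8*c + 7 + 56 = -3*c^2 - 12*c + 63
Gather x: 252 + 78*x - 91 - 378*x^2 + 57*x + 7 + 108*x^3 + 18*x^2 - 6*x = 108*x^3 - 360*x^2 + 129*x + 168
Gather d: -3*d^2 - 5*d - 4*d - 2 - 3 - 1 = -3*d^2 - 9*d - 6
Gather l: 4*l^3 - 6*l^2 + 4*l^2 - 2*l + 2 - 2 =4*l^3 - 2*l^2 - 2*l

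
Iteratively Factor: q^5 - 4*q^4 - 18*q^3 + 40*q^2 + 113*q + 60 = (q + 3)*(q^4 - 7*q^3 + 3*q^2 + 31*q + 20) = (q - 5)*(q + 3)*(q^3 - 2*q^2 - 7*q - 4) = (q - 5)*(q - 4)*(q + 3)*(q^2 + 2*q + 1) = (q - 5)*(q - 4)*(q + 1)*(q + 3)*(q + 1)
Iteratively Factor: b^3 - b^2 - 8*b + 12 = (b - 2)*(b^2 + b - 6) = (b - 2)^2*(b + 3)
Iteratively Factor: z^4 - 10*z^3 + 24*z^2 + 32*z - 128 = (z - 4)*(z^3 - 6*z^2 + 32) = (z - 4)^2*(z^2 - 2*z - 8) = (z - 4)^2*(z + 2)*(z - 4)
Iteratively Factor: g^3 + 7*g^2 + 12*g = (g + 3)*(g^2 + 4*g) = g*(g + 3)*(g + 4)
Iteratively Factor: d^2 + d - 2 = (d + 2)*(d - 1)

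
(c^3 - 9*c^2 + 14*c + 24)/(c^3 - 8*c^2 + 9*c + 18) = (c - 4)/(c - 3)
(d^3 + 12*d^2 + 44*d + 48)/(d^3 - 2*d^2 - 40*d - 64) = (d + 6)/(d - 8)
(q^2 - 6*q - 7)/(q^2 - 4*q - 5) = (q - 7)/(q - 5)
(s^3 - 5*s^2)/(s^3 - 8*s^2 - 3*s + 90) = s^2/(s^2 - 3*s - 18)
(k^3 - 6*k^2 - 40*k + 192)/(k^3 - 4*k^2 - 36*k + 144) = (k - 8)/(k - 6)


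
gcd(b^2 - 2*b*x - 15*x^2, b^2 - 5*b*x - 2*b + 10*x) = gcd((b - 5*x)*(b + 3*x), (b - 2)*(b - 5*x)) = -b + 5*x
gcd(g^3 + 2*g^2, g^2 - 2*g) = g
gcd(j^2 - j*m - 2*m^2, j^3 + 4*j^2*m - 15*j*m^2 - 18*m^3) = j + m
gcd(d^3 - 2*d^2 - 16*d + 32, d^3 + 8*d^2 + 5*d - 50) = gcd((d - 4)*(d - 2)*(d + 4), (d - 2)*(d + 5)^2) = d - 2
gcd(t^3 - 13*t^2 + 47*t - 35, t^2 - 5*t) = t - 5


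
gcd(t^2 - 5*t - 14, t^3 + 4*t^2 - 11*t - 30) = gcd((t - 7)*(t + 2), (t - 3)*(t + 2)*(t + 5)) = t + 2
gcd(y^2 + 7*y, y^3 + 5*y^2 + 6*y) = y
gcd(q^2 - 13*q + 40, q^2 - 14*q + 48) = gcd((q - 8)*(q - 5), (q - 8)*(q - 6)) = q - 8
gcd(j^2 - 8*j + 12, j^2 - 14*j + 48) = j - 6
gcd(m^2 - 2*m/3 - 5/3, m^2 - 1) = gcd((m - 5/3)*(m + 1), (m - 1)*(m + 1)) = m + 1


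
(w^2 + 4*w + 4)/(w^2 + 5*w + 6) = (w + 2)/(w + 3)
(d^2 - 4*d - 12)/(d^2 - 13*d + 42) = (d + 2)/(d - 7)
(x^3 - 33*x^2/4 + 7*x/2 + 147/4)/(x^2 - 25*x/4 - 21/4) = (4*x^2 - 5*x - 21)/(4*x + 3)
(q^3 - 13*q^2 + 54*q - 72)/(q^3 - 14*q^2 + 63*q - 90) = (q - 4)/(q - 5)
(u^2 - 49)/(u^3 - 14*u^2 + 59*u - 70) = (u + 7)/(u^2 - 7*u + 10)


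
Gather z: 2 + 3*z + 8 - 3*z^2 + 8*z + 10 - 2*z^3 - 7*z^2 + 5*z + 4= -2*z^3 - 10*z^2 + 16*z + 24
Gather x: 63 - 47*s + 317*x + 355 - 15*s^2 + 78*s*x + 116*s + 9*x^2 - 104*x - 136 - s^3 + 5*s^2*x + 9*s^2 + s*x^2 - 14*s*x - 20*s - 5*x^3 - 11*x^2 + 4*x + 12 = -s^3 - 6*s^2 + 49*s - 5*x^3 + x^2*(s - 2) + x*(5*s^2 + 64*s + 217) + 294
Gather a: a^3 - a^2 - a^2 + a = a^3 - 2*a^2 + a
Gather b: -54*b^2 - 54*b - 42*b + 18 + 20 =-54*b^2 - 96*b + 38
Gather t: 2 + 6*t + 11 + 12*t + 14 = 18*t + 27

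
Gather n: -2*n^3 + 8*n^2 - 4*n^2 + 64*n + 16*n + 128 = -2*n^3 + 4*n^2 + 80*n + 128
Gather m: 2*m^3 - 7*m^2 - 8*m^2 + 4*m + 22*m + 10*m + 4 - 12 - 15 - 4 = 2*m^3 - 15*m^2 + 36*m - 27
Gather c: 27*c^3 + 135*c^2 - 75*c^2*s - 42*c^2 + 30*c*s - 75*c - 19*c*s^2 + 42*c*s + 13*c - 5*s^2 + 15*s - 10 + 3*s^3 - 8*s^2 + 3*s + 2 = 27*c^3 + c^2*(93 - 75*s) + c*(-19*s^2 + 72*s - 62) + 3*s^3 - 13*s^2 + 18*s - 8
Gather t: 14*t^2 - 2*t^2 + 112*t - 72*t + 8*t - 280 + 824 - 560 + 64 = 12*t^2 + 48*t + 48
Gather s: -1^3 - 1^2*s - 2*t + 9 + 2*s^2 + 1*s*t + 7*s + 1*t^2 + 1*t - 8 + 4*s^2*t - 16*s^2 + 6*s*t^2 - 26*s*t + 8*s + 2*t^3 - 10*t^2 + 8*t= s^2*(4*t - 14) + s*(6*t^2 - 25*t + 14) + 2*t^3 - 9*t^2 + 7*t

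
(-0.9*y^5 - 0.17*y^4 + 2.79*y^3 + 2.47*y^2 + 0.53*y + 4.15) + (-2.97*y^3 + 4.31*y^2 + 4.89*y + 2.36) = -0.9*y^5 - 0.17*y^4 - 0.18*y^3 + 6.78*y^2 + 5.42*y + 6.51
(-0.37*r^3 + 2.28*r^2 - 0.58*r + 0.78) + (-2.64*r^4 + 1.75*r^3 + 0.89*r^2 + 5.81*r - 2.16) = -2.64*r^4 + 1.38*r^3 + 3.17*r^2 + 5.23*r - 1.38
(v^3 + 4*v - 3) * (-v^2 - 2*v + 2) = -v^5 - 2*v^4 - 2*v^3 - 5*v^2 + 14*v - 6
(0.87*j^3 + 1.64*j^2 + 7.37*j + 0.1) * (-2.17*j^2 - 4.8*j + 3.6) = -1.8879*j^5 - 7.7348*j^4 - 20.7329*j^3 - 29.689*j^2 + 26.052*j + 0.36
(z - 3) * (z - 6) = z^2 - 9*z + 18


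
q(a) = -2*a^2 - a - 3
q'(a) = -4*a - 1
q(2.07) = -13.64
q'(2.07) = -9.28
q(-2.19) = -10.40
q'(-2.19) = 7.76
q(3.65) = -33.30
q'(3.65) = -15.60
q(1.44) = -8.59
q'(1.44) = -6.76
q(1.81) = -11.36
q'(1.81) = -8.24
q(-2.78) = -15.68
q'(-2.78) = 10.12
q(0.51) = -4.03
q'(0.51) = -3.04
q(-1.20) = -4.68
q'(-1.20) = 3.80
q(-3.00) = -18.00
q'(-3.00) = 11.00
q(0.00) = -3.00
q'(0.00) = -1.00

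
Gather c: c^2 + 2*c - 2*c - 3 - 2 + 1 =c^2 - 4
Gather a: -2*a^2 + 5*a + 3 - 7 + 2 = -2*a^2 + 5*a - 2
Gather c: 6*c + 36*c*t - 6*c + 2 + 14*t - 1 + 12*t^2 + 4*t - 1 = 36*c*t + 12*t^2 + 18*t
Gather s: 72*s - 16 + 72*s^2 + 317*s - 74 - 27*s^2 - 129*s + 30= 45*s^2 + 260*s - 60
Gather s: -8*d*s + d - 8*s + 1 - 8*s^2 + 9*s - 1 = d - 8*s^2 + s*(1 - 8*d)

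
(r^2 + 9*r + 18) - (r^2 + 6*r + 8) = 3*r + 10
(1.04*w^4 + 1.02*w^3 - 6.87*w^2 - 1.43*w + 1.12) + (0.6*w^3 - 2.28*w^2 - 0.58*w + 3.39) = 1.04*w^4 + 1.62*w^3 - 9.15*w^2 - 2.01*w + 4.51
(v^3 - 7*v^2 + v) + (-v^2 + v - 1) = v^3 - 8*v^2 + 2*v - 1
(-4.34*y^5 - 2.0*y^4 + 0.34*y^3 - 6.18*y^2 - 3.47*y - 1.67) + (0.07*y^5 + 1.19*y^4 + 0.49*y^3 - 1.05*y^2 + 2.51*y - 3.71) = -4.27*y^5 - 0.81*y^4 + 0.83*y^3 - 7.23*y^2 - 0.96*y - 5.38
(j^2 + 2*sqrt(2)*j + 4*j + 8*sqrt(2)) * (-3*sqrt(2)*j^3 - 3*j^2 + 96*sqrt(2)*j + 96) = -3*sqrt(2)*j^5 - 12*sqrt(2)*j^4 - 15*j^4 - 60*j^3 + 90*sqrt(2)*j^3 + 480*j^2 + 360*sqrt(2)*j^2 + 192*sqrt(2)*j + 1920*j + 768*sqrt(2)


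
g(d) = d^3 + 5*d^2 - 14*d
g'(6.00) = 154.00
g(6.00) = 312.00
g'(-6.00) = 34.00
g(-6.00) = 48.00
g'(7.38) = 223.19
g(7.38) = 570.95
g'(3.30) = 51.67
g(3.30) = 44.19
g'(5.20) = 119.12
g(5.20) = 203.01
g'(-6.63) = 51.57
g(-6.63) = 21.17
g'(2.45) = 28.51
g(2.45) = 10.42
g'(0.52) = -7.99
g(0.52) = -5.79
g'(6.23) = 164.74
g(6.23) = 348.65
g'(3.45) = 56.21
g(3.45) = 52.28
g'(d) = 3*d^2 + 10*d - 14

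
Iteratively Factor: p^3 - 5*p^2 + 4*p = (p - 4)*(p^2 - p) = (p - 4)*(p - 1)*(p)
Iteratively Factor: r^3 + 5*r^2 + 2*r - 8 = (r - 1)*(r^2 + 6*r + 8) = (r - 1)*(r + 2)*(r + 4)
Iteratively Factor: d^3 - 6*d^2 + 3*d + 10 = (d + 1)*(d^2 - 7*d + 10) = (d - 5)*(d + 1)*(d - 2)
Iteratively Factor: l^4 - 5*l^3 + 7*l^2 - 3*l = (l - 3)*(l^3 - 2*l^2 + l) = (l - 3)*(l - 1)*(l^2 - l) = (l - 3)*(l - 1)^2*(l)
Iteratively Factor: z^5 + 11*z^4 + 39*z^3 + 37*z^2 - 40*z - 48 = (z + 4)*(z^4 + 7*z^3 + 11*z^2 - 7*z - 12) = (z + 4)^2*(z^3 + 3*z^2 - z - 3) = (z + 1)*(z + 4)^2*(z^2 + 2*z - 3) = (z + 1)*(z + 3)*(z + 4)^2*(z - 1)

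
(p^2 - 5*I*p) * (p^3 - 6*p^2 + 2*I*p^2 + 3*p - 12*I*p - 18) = p^5 - 6*p^4 - 3*I*p^4 + 13*p^3 + 18*I*p^3 - 78*p^2 - 15*I*p^2 + 90*I*p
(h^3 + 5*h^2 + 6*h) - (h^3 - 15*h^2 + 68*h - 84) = 20*h^2 - 62*h + 84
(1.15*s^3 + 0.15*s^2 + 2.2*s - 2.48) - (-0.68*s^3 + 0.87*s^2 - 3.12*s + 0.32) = 1.83*s^3 - 0.72*s^2 + 5.32*s - 2.8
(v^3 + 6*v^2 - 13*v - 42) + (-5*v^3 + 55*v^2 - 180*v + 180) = -4*v^3 + 61*v^2 - 193*v + 138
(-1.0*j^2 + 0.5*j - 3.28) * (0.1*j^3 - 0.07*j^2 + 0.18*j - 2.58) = -0.1*j^5 + 0.12*j^4 - 0.543*j^3 + 2.8996*j^2 - 1.8804*j + 8.4624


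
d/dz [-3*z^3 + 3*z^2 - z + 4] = -9*z^2 + 6*z - 1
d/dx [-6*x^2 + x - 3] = 1 - 12*x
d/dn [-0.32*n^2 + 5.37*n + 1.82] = 5.37 - 0.64*n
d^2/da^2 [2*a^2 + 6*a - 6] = 4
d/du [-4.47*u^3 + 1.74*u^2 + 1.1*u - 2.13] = -13.41*u^2 + 3.48*u + 1.1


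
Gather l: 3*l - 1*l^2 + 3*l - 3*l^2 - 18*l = -4*l^2 - 12*l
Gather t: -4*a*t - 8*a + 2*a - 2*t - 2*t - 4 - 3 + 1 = -6*a + t*(-4*a - 4) - 6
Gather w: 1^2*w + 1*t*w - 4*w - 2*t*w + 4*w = w*(1 - t)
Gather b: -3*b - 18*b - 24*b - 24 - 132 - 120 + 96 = -45*b - 180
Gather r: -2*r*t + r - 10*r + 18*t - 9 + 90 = r*(-2*t - 9) + 18*t + 81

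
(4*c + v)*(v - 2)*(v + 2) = 4*c*v^2 - 16*c + v^3 - 4*v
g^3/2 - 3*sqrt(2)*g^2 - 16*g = g*(g/2 + sqrt(2))*(g - 8*sqrt(2))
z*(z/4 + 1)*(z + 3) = z^3/4 + 7*z^2/4 + 3*z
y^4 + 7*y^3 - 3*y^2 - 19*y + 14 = (y - 1)^2*(y + 2)*(y + 7)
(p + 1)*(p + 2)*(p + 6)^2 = p^4 + 15*p^3 + 74*p^2 + 132*p + 72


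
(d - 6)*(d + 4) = d^2 - 2*d - 24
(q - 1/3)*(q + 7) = q^2 + 20*q/3 - 7/3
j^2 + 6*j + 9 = (j + 3)^2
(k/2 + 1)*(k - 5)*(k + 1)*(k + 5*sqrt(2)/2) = k^4/2 - k^3 + 5*sqrt(2)*k^3/4 - 13*k^2/2 - 5*sqrt(2)*k^2/2 - 65*sqrt(2)*k/4 - 5*k - 25*sqrt(2)/2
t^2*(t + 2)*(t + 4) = t^4 + 6*t^3 + 8*t^2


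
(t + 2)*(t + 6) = t^2 + 8*t + 12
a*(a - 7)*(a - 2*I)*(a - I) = a^4 - 7*a^3 - 3*I*a^3 - 2*a^2 + 21*I*a^2 + 14*a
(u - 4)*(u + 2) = u^2 - 2*u - 8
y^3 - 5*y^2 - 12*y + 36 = (y - 6)*(y - 2)*(y + 3)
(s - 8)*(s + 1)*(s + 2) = s^3 - 5*s^2 - 22*s - 16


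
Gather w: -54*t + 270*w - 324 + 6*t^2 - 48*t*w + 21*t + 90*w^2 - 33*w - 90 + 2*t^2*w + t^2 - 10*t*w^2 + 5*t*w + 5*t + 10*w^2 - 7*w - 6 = 7*t^2 - 28*t + w^2*(100 - 10*t) + w*(2*t^2 - 43*t + 230) - 420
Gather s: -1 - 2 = -3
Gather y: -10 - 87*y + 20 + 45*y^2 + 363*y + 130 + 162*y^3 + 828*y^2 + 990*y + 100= 162*y^3 + 873*y^2 + 1266*y + 240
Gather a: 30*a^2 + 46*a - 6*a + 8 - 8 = 30*a^2 + 40*a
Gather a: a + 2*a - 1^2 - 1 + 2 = 3*a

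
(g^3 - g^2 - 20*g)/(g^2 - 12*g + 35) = g*(g + 4)/(g - 7)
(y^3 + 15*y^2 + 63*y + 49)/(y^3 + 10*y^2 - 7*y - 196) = (y + 1)/(y - 4)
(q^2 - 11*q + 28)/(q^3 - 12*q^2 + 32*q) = (q - 7)/(q*(q - 8))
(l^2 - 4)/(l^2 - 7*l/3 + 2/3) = 3*(l + 2)/(3*l - 1)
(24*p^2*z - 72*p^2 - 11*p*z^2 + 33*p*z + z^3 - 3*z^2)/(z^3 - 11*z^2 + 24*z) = (24*p^2 - 11*p*z + z^2)/(z*(z - 8))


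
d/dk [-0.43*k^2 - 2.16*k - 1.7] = -0.86*k - 2.16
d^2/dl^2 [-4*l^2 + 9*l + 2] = -8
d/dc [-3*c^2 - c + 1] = -6*c - 1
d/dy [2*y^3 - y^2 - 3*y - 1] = 6*y^2 - 2*y - 3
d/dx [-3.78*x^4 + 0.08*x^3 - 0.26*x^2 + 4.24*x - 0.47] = -15.12*x^3 + 0.24*x^2 - 0.52*x + 4.24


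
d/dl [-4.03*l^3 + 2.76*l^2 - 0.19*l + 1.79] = -12.09*l^2 + 5.52*l - 0.19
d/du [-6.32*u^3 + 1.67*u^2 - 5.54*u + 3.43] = -18.96*u^2 + 3.34*u - 5.54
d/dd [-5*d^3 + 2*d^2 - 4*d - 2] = -15*d^2 + 4*d - 4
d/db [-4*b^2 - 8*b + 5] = -8*b - 8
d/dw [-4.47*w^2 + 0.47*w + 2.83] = 0.47 - 8.94*w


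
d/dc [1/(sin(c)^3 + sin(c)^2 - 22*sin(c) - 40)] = (-3*sin(c)^2 - 2*sin(c) + 22)*cos(c)/(sin(c)^3 + sin(c)^2 - 22*sin(c) - 40)^2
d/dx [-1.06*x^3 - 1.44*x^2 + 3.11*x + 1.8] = -3.18*x^2 - 2.88*x + 3.11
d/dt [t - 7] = 1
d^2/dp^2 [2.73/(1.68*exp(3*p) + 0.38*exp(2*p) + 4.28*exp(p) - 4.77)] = (2.73*(5.04*exp(2*p) + 0.76*exp(p) + 4.28)*(10.08*exp(2*p) + 1.52*exp(p) + 8.56)*exp(p) - (41.2776*exp(2*p) + 4.1496*exp(p) + 11.6844)*(1.68*exp(3*p) + 0.38*exp(2*p) + 4.28*exp(p) - 4.77))*exp(p)/(1.68*exp(3*p) + 0.38*exp(2*p) + 4.28*exp(p) - 4.77)^3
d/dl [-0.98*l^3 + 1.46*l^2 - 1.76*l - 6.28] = -2.94*l^2 + 2.92*l - 1.76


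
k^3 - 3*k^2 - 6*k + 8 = (k - 4)*(k - 1)*(k + 2)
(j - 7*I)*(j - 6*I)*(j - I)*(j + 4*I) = j^4 - 10*I*j^3 + j^2 - 178*I*j - 168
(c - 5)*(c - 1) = c^2 - 6*c + 5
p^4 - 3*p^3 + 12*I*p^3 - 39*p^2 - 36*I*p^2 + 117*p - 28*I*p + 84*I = (p - 3)*(p + I)*(p + 4*I)*(p + 7*I)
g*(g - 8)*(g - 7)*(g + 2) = g^4 - 13*g^3 + 26*g^2 + 112*g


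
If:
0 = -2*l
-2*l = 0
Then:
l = 0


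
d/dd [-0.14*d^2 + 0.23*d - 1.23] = 0.23 - 0.28*d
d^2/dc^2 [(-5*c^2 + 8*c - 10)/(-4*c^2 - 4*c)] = (-13*c^3 + 30*c^2 + 30*c + 10)/(2*c^3*(c^3 + 3*c^2 + 3*c + 1))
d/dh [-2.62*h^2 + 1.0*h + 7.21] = 1.0 - 5.24*h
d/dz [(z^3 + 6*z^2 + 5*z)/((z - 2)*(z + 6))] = (z^4 + 8*z^3 - 17*z^2 - 144*z - 60)/(z^4 + 8*z^3 - 8*z^2 - 96*z + 144)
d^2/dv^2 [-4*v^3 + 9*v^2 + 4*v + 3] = 18 - 24*v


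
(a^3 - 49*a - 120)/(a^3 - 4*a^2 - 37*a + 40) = (a + 3)/(a - 1)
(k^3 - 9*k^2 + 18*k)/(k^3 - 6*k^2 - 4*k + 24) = k*(k - 3)/(k^2 - 4)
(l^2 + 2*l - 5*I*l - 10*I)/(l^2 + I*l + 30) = (l + 2)/(l + 6*I)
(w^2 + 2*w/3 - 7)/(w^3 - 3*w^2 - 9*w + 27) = (w - 7/3)/(w^2 - 6*w + 9)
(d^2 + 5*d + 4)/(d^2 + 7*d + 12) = (d + 1)/(d + 3)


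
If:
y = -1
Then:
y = -1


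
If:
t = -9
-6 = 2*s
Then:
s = -3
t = -9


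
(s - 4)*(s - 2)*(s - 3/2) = s^3 - 15*s^2/2 + 17*s - 12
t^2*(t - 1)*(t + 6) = t^4 + 5*t^3 - 6*t^2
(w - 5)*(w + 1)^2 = w^3 - 3*w^2 - 9*w - 5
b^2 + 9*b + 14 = (b + 2)*(b + 7)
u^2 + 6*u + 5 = (u + 1)*(u + 5)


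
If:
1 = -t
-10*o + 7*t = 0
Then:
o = -7/10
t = -1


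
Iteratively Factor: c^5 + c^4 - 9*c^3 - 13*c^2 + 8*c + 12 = (c - 1)*(c^4 + 2*c^3 - 7*c^2 - 20*c - 12) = (c - 1)*(c + 2)*(c^3 - 7*c - 6) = (c - 1)*(c + 2)^2*(c^2 - 2*c - 3) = (c - 3)*(c - 1)*(c + 2)^2*(c + 1)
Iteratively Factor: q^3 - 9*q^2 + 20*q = (q)*(q^2 - 9*q + 20) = q*(q - 5)*(q - 4)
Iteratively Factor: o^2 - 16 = (o - 4)*(o + 4)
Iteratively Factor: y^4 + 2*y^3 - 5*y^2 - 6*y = (y)*(y^3 + 2*y^2 - 5*y - 6) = y*(y + 3)*(y^2 - y - 2) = y*(y - 2)*(y + 3)*(y + 1)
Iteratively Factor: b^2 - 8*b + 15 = (b - 5)*(b - 3)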